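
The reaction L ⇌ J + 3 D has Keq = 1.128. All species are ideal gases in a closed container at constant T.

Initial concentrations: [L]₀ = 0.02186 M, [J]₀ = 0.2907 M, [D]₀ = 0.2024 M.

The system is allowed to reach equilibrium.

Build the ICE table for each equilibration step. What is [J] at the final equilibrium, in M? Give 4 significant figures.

Q₀ = 0.1103 vs Keq = 1.128 ⇒ Q<K, forward
Step 1:
                  L         J         D
  init      0.02186    0.2907    0.2024
  Δ        -0.01736   0.01736   0.05208
  eq       0.004501    0.3081    0.2545
  solve Keq expr → x = 0.01736; check Q = 1.128

[J]_eq = 0.3081 M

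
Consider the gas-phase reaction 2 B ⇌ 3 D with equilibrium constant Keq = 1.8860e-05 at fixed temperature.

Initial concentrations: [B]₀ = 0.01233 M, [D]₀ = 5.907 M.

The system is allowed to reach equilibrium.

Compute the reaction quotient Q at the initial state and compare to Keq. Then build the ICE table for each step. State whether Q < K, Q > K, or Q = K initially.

Q₀ = 1.3557e+06; Q > K (proceeds reverse)

Q₀ = 1.3557e+06 vs Keq = 1.8860e-05 ⇒ Q>K, reverse
Step 1:
                  B         D
  init      0.01233     5.907
  Δ           3.894    -5.841
  eq          3.906   0.06602
  solve Keq expr → x = -1.947; check Q = 1.8860e-05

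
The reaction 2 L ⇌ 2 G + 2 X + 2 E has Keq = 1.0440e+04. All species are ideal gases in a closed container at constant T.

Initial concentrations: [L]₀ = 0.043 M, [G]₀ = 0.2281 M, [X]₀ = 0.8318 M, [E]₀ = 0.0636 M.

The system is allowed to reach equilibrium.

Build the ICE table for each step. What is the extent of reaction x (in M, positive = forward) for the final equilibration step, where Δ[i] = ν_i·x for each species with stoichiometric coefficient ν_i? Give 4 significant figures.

Q₀ = 0.07875 vs Keq = 1.0440e+04 ⇒ Q<K, forward
Step 1:
                  L         G         X         E
  init        0.043    0.2281    0.8318    0.0636
  Δ        -0.04275   0.04275   0.04275   0.04275
  eq      2.4656e-04    0.2709    0.8746    0.1064
  solve Keq expr → x = 0.02138; check Q = 1.0440e+04

x = 0.02138 M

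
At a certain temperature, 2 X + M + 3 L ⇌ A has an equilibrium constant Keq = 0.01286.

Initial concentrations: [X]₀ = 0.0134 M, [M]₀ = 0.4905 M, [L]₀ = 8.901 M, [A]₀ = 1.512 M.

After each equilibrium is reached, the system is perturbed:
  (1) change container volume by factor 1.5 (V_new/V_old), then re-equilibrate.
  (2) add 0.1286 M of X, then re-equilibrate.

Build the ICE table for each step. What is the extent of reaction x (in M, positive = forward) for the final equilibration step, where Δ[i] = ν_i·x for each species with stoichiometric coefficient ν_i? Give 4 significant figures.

Q₀ = 24.34 vs Keq = 0.01286 ⇒ Q>K, reverse
Step 1:
                  X         M         L         A
  I          0.0134    0.4905     8.901     1.512
  C          0.4013    0.2006    0.6019   -0.2006
  E          0.4147    0.6911     9.503     1.311
  solve Keq expr → x = -0.2006; check Q = 0.01286
Then change container volume by factor 1.5 (V_new/V_old).
Step 2:
                  X         M         L         A
  I          0.2764    0.4608     6.335    0.8742
  C          0.2793    0.1396    0.4189   -0.1396
  E          0.5557    0.6004     6.754    0.7346
  solve Keq expr → x = -0.1396; check Q = 0.01286
Then add 0.1286 M of X.
Step 3:
                  X         M         L         A
  I          0.6843    0.6004     6.754    0.7346
  C        -0.07854  -0.03927   -0.1178   0.03927
  E          0.6058    0.5611     6.636    0.7739
  solve Keq expr → x = 0.03927; check Q = 0.01286

x = 0.03927 M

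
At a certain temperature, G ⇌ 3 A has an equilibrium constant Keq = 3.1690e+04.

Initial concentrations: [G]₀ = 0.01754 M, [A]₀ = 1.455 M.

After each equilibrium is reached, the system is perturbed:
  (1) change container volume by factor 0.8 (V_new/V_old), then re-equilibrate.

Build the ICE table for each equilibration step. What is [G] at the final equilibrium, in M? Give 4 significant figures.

Q₀ = 175.6 vs Keq = 3.1690e+04 ⇒ Q<K, forward
Step 1:
                  G         A
  I         0.01754     1.455
  C        -0.01743    0.0523
  E       1.0806e-04     1.507
  solve Keq expr → x = 0.01743; check Q = 3.1690e+04
Then change container volume by factor 0.8 (V_new/V_old).
Step 2:
                  G         A
  I       1.3508e-04     1.884
  C       7.5905e-05 -2.2771e-04
  E       2.1098e-04     1.884
  solve Keq expr → x = -7.5905e-05; check Q = 3.1690e+04

[G]_eq = 2.1098e-04 M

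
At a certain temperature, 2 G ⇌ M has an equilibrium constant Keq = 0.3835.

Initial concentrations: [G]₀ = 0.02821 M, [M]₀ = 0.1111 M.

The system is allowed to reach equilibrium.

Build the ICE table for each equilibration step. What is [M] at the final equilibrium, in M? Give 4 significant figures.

Q₀ = 139.6 vs Keq = 0.3835 ⇒ Q>K, reverse
Step 1:
                    G           M
  I           0.02821      0.1111
  C            0.1868    -0.09338
  E             0.215     0.01772
  solve Keq expr → x = -0.09338; check Q = 0.3835

[M]_eq = 0.01772 M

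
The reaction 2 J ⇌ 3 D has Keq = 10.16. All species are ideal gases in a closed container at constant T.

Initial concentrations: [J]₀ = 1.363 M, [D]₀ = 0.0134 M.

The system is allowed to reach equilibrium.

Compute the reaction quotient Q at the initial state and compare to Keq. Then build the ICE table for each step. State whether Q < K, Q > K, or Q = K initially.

Q₀ = 1.2952e-06; Q < K (proceeds forward)

Q₀ = 1.2952e-06 vs Keq = 10.16 ⇒ Q<K, forward
Step 1:
                    J           D
  Initial       1.363      0.0134
  Change        -0.88        1.32
  Equil         0.483       1.333
  solve Keq expr → x = 0.44; check Q = 10.16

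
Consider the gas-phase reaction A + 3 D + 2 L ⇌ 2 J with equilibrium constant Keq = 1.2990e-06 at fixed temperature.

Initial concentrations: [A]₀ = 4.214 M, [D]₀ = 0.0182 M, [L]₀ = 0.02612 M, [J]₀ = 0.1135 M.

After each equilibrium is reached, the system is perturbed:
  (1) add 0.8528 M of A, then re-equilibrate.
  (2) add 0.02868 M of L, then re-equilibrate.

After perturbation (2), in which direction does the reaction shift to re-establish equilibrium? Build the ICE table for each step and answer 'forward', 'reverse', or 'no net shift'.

Q₀ = 7.4325e+05 vs Keq = 1.2990e-06 ⇒ Q>K, reverse
Step 1:
                    A           D           L           J
  I             4.214      0.0182     0.02612      0.1135
  C           0.05674      0.1702      0.1135     -0.1135
  E             4.271      0.1884      0.1396  2.6889e-05
  solve Keq expr → x = -0.05674; check Q = 1.2990e-06
Then add 0.8528 M of A.
Step 2:
                    A           D           L           J
  I             5.124      0.1884      0.1396  2.6889e-05
  C       -1.2806e-06 -3.8417e-06 -2.5611e-06  2.5611e-06
  E             5.124      0.1884      0.1396  2.9450e-05
  solve Keq expr → x = 1.2806e-06; check Q = 1.2990e-06
Then add 0.02868 M of L.
Step 3:
                    A           D           L           J
  I             5.124      0.1884      0.1683  2.9450e-05
  C       -3.0235e-06 -9.0704e-06 -6.0469e-06  6.0469e-06
  E             5.124      0.1884      0.1683  3.5497e-05
  solve Keq expr → x = 3.0235e-06; check Q = 1.2990e-06

Direction: forward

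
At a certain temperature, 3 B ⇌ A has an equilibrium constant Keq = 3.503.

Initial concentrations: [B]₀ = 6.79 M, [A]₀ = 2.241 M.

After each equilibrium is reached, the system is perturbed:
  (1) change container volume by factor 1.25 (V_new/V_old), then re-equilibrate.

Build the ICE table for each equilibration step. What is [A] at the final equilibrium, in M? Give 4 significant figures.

Q₀ = 0.007159 vs Keq = 3.503 ⇒ Q<K, forward
Step 1:
                  B         A
  Initial      6.79     2.241
  Change     -5.732     1.911
  Equil       1.058     4.152
  solve Keq expr → x = 1.911; check Q = 3.503
Then change container volume by factor 1.25 (V_new/V_old).
Step 2:
                  B         A
  Initial    0.8466     3.321
  Change     0.1315  -0.04382
  Equil      0.9781     3.277
  solve Keq expr → x = -0.04382; check Q = 3.503

[A]_eq = 3.277 M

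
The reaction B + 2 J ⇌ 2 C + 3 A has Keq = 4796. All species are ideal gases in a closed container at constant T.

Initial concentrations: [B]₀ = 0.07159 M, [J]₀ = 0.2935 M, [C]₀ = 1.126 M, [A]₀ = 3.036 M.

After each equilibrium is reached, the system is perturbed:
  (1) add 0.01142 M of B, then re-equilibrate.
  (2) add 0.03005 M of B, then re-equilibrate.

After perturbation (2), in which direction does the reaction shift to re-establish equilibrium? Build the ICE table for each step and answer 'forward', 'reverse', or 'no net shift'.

Direction: forward

Q₀ = 5753 vs Keq = 4796 ⇒ Q>K, reverse
Step 1:
                   B          J          C          A
  Initial    0.07159     0.2935      1.126      3.036
  Change    0.005451     0.0109    -0.0109   -0.01635
  Equil      0.07704     0.3044      1.115       3.02
  solve Keq expr → x = -0.005451; check Q = 4796
Then add 0.01142 M of B.
Step 2:
                   B          J          C          A
  Initial    0.08846     0.3044      1.115       3.02
  Change   -0.004391  -0.008783   0.008783    0.01317
  Equil      0.08407     0.2956      1.124      3.033
  solve Keq expr → x = 0.004391; check Q = 4796
Then add 0.03005 M of B.
Step 3:
                   B          J          C          A
  Initial     0.1141     0.2956      1.124      3.033
  Change    -0.01029   -0.02059    0.02059    0.03088
  Equil       0.1038      0.275      1.144      3.064
  solve Keq expr → x = 0.01029; check Q = 4796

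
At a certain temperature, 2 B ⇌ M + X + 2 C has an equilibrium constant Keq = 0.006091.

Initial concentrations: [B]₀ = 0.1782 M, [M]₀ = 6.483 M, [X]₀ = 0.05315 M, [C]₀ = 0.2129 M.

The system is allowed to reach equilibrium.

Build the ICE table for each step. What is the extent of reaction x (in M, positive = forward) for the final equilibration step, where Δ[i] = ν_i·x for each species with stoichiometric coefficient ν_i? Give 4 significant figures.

Q₀ = 0.4918 vs Keq = 0.006091 ⇒ Q>K, reverse
Step 1:
                    B           M           X           C
  Initial      0.1782       6.483     0.05315      0.2129
  Change      0.09591    -0.04795    -0.04795    -0.09591
  Equil        0.2741       6.435    0.005196       0.117
  solve Keq expr → x = -0.04795; check Q = 0.006091

x = -0.04795 M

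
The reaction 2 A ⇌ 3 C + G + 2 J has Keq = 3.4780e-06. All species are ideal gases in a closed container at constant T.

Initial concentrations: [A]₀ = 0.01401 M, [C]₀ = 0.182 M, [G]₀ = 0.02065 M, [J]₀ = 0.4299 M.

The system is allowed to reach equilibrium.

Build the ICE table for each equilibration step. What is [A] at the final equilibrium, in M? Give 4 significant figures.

[A]_eq = 0.05523 M

Q₀ = 0.1172 vs Keq = 3.4780e-06 ⇒ Q>K, reverse
Step 1:
                    A           C           G           J
  Initial     0.01401       0.182     0.02065      0.4299
  Change      0.04122    -0.06183    -0.02061    -0.04122
  Equil       0.05523      0.1202  4.0465e-05      0.3887
  solve Keq expr → x = -0.02061; check Q = 3.4780e-06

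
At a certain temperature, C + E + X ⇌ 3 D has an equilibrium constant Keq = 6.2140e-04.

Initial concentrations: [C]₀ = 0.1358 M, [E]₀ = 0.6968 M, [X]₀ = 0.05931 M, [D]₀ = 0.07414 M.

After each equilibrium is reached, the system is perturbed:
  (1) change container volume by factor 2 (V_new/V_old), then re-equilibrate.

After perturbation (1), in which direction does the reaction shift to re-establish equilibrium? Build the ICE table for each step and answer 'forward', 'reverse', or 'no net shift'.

Direction: no net shift

Q₀ = 0.07261 vs Keq = 6.2140e-04 ⇒ Q>K, reverse
Step 1:
                  C         E         X         D
  init       0.1358    0.6968   0.05931   0.07414
  Δ         0.01887   0.01887   0.01887  -0.05662
  eq         0.1547    0.7157   0.07818   0.01752
  solve Keq expr → x = -0.01887; check Q = 6.2140e-04
Then change container volume by factor 2 (V_new/V_old).
Step 2:
                  C         E         X         D
  init      0.07734    0.3578   0.03909   0.00876
  Δ               0         0         0         0
  eq        0.07734    0.3578   0.03909   0.00876
  solve Keq expr → x = 0; check Q = 6.2140e-04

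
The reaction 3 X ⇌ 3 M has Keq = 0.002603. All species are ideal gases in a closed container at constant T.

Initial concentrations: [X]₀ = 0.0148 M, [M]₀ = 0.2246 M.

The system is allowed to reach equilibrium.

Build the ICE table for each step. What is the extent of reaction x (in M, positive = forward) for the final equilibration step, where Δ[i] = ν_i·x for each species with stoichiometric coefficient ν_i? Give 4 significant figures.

x = -0.06522 M

Q₀ = 3495 vs Keq = 0.002603 ⇒ Q>K, reverse
Step 1:
                   X          M
  init        0.0148     0.2246
  Δ           0.1957    -0.1957
  eq          0.2105    0.02895
  solve Keq expr → x = -0.06522; check Q = 0.002603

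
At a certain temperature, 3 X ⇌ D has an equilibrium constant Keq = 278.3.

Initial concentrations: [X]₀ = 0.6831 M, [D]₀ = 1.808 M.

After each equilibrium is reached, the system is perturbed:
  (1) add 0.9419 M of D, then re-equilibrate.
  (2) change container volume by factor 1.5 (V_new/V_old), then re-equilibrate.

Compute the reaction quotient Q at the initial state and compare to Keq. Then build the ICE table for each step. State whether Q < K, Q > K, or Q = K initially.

Q₀ = 5.672; Q < K (proceeds forward)

Q₀ = 5.672 vs Keq = 278.3 ⇒ Q<K, forward
Step 1:
                    X           D
  Initial      0.6831       1.808
  Change       -0.491      0.1637
  Equil        0.1921       1.972
  solve Keq expr → x = 0.1637; check Q = 278.3
Then add 0.9419 M of D.
Step 2:
                    X           D
  Initial      0.1921       2.914
  Change      0.02648   -0.008826
  Equil        0.2185       2.905
  solve Keq expr → x = -0.008826; check Q = 278.3
Then change container volume by factor 1.5 (V_new/V_old).
Step 3:
                    X           D
  Initial      0.1457       1.937
  Change      0.04473    -0.01491
  Equil        0.1904       1.922
  solve Keq expr → x = -0.01491; check Q = 278.3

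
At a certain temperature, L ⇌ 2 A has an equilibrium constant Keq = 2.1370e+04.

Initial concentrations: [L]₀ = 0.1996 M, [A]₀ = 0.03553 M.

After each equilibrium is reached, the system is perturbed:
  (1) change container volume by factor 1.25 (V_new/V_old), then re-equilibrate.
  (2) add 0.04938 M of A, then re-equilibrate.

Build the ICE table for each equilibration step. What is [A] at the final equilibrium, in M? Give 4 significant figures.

Q₀ = 0.006325 vs Keq = 2.1370e+04 ⇒ Q<K, forward
Step 1:
                    L           A
  Initial      0.1996     0.03553
  Change      -0.1996      0.3992
  Equil    8.8430e-06      0.4347
  solve Keq expr → x = 0.1996; check Q = 2.1370e+04
Then change container volume by factor 1.25 (V_new/V_old).
Step 2:
                    L           A
  Initial  7.0744e-06      0.3478
  Change  -1.4148e-06  2.8296e-06
  Equil    5.6596e-06      0.3478
  solve Keq expr → x = 1.4148e-06; check Q = 2.1370e+04
Then add 0.04938 M of A.
Step 3:
                    L           A
  Initial  5.6596e-06      0.3972
  Change   1.7212e-06 -3.4424e-06
  Equil    7.3808e-06      0.3971
  solve Keq expr → x = -1.7212e-06; check Q = 2.1370e+04

[A]_eq = 0.3971 M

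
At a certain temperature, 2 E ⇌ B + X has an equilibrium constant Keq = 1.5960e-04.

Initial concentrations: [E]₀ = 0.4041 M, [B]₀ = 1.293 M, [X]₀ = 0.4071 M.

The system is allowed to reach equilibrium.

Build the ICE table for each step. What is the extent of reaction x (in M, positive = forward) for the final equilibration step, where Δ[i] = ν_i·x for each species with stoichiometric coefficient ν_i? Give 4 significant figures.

x = -0.4068 M

Q₀ = 3.223 vs Keq = 1.5960e-04 ⇒ Q>K, reverse
Step 1:
                    E           B           X
  Initial      0.4041       1.293      0.4071
  Change       0.8137     -0.4068     -0.4068
  Equil         1.218      0.8862  2.6708e-04
  solve Keq expr → x = -0.4068; check Q = 1.5960e-04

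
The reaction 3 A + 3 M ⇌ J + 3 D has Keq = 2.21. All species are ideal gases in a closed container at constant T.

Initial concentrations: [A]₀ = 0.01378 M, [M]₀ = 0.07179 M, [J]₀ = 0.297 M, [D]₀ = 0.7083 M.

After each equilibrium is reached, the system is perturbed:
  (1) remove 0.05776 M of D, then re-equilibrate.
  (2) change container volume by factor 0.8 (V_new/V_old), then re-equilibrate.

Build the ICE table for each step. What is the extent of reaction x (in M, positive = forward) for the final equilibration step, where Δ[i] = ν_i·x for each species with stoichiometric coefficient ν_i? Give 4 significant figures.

Q₀ = 1.0901e+08 vs Keq = 2.21 ⇒ Q>K, reverse
Step 1:
                   A          M          J          D
  I          0.01378    0.07179      0.297     0.7083
  C           0.3515     0.3515    -0.1172    -0.3515
  E           0.3653     0.4233     0.1798     0.3568
  solve Keq expr → x = -0.1172; check Q = 2.21
Then remove 0.05776 M of D.
Step 2:
                   A          M          J          D
  I           0.3653     0.4233     0.1798      0.299
  C         -0.01945   -0.01945   0.006484    0.01945
  E           0.3458     0.4038     0.1863     0.3185
  solve Keq expr → x = 0.006484; check Q = 2.21
Then change container volume by factor 0.8 (V_new/V_old).
Step 3:
                   A          M          J          D
  I           0.4323     0.5048     0.2329     0.3981
  C         -0.02035   -0.02035   0.006782    0.02035
  E           0.4119     0.4844     0.2397     0.4185
  solve Keq expr → x = 0.006782; check Q = 2.21

x = 0.006782 M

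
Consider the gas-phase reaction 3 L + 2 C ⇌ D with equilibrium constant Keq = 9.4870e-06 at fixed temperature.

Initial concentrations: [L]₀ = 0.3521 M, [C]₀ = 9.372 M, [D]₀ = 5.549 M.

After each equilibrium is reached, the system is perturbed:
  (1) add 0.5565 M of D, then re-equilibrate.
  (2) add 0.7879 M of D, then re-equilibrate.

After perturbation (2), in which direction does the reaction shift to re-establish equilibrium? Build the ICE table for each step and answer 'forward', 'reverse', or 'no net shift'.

Q₀ = 1.447 vs Keq = 9.4870e-06 ⇒ Q>K, reverse
Step 1:
                   L          C          D
  I           0.3521      9.372      5.549
  C            9.618      6.412     -3.206
  E            9.971      15.78      2.343
  solve Keq expr → x = -3.206; check Q = 9.4870e-06
Then add 0.5565 M of D.
Step 2:
                   L          C          D
  I            9.971      15.78      2.899
  C           0.4295     0.2863    -0.1432
  E             10.4      16.07      2.756
  solve Keq expr → x = -0.1432; check Q = 9.4870e-06
Then add 0.7879 M of D.
Step 3:
                   L          C          D
  I             10.4      16.07      3.544
  C           0.5469     0.3646    -0.1823
  E            10.95      16.44      3.362
  solve Keq expr → x = -0.1823; check Q = 9.4870e-06

Direction: reverse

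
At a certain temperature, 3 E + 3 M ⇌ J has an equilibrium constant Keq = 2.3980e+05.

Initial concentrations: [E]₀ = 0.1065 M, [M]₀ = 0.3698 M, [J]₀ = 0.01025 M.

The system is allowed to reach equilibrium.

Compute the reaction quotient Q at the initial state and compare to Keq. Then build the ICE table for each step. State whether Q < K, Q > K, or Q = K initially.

Q₀ = 167.8; Q < K (proceeds forward)

Q₀ = 167.8 vs Keq = 2.3980e+05 ⇒ Q<K, forward
Step 1:
                    E           M           J
  init         0.1065      0.3698     0.01025
  Δ          -0.08714    -0.08714     0.02905
  eq          0.01936      0.2827      0.0393
  solve Keq expr → x = 0.02905; check Q = 2.3980e+05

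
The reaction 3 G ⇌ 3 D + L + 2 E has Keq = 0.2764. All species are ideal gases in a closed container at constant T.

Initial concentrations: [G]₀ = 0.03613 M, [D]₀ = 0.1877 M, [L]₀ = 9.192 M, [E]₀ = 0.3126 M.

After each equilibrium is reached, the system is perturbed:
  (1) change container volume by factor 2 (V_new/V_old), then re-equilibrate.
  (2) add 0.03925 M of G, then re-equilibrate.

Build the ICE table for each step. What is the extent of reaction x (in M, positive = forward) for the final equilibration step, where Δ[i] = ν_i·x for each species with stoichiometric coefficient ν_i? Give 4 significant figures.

Q₀ = 125.9 vs Keq = 0.2764 ⇒ Q>K, reverse
Step 1:
                  G         D         L         E
  init      0.03613    0.1877     9.192    0.3126
  Δ         0.08971  -0.08971   -0.0299  -0.05981
  eq         0.1258   0.09799     9.162    0.2528
  solve Keq expr → x = -0.0299; check Q = 0.2764
Then change container volume by factor 2 (V_new/V_old).
Step 2:
                  G         D         L         E
  init      0.06292   0.04899     4.581    0.1264
  Δ        -0.01756   0.01756  0.005854   0.01171
  eq        0.04536   0.06656     4.587    0.1381
  solve Keq expr → x = 0.005854; check Q = 0.2764
Then add 0.03925 M of G.
Step 3:
                  G         D         L         E
  init      0.08461   0.06656     4.587    0.1381
  Δ        -0.02097   0.02097  0.006989   0.01398
  eq        0.06364   0.08752     4.594    0.1521
  solve Keq expr → x = 0.006989; check Q = 0.2764

x = 0.006989 M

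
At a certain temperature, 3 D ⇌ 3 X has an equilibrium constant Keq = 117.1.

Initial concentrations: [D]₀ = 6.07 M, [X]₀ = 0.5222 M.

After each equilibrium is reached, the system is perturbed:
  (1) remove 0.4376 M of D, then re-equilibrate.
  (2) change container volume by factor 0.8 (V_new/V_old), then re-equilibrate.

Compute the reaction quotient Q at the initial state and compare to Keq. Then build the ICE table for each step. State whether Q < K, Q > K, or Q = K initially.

Q₀ = 6.3671e-04; Q < K (proceeds forward)

Q₀ = 6.3671e-04 vs Keq = 117.1 ⇒ Q<K, forward
Step 1:
                    D           X
  I              6.07      0.5222
  C            -4.951       4.951
  E             1.119       5.473
  solve Keq expr → x = 1.65; check Q = 117.1
Then remove 0.4376 M of D.
Step 2:
                    D           X
  I            0.6812       5.473
  C            0.3633     -0.3633
  E             1.045        5.11
  solve Keq expr → x = -0.1211; check Q = 117.1
Then change container volume by factor 0.8 (V_new/V_old).
Step 3:
                    D           X
  I             1.306       6.388
  C                 0           0
  E             1.306       6.388
  solve Keq expr → x = 0; check Q = 117.1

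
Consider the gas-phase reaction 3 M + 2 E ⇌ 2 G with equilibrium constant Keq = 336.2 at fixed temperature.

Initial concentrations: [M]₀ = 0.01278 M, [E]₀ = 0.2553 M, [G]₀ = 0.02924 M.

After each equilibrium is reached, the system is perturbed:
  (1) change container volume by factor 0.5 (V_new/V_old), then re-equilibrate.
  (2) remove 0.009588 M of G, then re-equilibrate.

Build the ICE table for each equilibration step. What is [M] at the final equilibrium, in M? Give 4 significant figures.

Q₀ = 6284 vs Keq = 336.2 ⇒ Q>K, reverse
Step 1:
                  M         E         G
  init      0.01278    0.2553   0.02924
  Δ         0.01329  0.008857 -0.008857
  eq        0.02607    0.2642   0.02038
  solve Keq expr → x = -0.004429; check Q = 336.2
Then change container volume by factor 0.5 (V_new/V_old).
Step 2:
                  M         E         G
  init      0.05213    0.5283   0.04077
  Δ        -0.02009  -0.01339   0.01339
  eq        0.03204    0.5149   0.05416
  solve Keq expr → x = 0.006696; check Q = 336.2
Then remove 0.009588 M of G.
Step 3:
                  M         E         G
  init      0.03204    0.5149   0.04457
  Δ       -0.002994 -0.001996  0.001996
  eq        0.02905    0.5129   0.04657
  solve Keq expr → x = 9.9807e-04; check Q = 336.2

[M]_eq = 0.02905 M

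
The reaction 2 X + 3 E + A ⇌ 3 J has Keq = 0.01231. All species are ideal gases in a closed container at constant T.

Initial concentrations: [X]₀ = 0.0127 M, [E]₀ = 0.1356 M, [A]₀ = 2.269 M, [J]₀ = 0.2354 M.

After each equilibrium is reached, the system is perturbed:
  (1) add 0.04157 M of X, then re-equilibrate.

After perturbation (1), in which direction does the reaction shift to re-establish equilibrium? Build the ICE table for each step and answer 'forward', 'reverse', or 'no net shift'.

Direction: forward

Q₀ = 1.4295e+04 vs Keq = 0.01231 ⇒ Q>K, reverse
Step 1:
                  X         E         A         J
  Initial    0.0127    0.1356     2.269    0.2354
  Change     0.1372    0.2059   0.06862   -0.2059
  Equil      0.1499    0.3415     2.338   0.02953
  solve Keq expr → x = -0.06862; check Q = 0.01231
Then add 0.04157 M of X.
Step 2:
                  X         E         A         J
  Initial    0.1915    0.3415     2.338   0.02953
  Change  -0.002948 -0.004423 -0.001474  0.004423
  Equil      0.1886     0.337     2.336   0.03396
  solve Keq expr → x = 0.001474; check Q = 0.01231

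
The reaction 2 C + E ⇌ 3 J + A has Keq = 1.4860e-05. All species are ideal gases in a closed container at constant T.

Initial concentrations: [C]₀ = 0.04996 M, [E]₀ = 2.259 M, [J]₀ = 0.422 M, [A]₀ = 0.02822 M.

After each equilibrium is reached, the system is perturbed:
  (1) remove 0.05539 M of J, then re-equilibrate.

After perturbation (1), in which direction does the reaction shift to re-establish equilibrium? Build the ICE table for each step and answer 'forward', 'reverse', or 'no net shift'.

Q₀ = 0.3761 vs Keq = 1.4860e-05 ⇒ Q>K, reverse
Step 1:
                   C          E          J          A
  init       0.04996      2.259      0.422    0.02822
  Δ          0.05642    0.02821   -0.08463   -0.02821
  eq          0.1064      2.287     0.3374 1.0017e-05
  solve Keq expr → x = -0.02821; check Q = 1.4860e-05
Then remove 0.05539 M of J.
Step 2:
                   C          E          J          A
  init        0.1064      2.287      0.282 1.0017e-05
  Δ       -1.4259e-05 -7.1297e-06 2.1389e-05 7.1297e-06
  eq          0.1064      2.287      0.282 1.7146e-05
  solve Keq expr → x = 7.1297e-06; check Q = 1.4860e-05

Direction: forward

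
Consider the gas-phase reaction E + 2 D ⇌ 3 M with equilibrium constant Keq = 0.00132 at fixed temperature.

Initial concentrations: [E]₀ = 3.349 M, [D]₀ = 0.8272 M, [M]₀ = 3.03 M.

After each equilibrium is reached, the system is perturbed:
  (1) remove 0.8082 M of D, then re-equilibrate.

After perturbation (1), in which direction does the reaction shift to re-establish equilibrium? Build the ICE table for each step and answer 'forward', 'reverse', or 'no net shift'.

Q₀ = 12.14 vs Keq = 0.00132 ⇒ Q>K, reverse
Step 1:
                  E         D         M
  I           3.349    0.8272      3.03
  C          0.8974     1.795    -2.692
  E           4.246     2.622    0.3378
  solve Keq expr → x = -0.8974; check Q = 0.00132
Then remove 0.8082 M of D.
Step 2:
                  E         D         M
  I           4.246     1.814    0.3378
  C         0.02289   0.04578  -0.06867
  E           4.269      1.86    0.2691
  solve Keq expr → x = -0.02289; check Q = 0.00132

Direction: reverse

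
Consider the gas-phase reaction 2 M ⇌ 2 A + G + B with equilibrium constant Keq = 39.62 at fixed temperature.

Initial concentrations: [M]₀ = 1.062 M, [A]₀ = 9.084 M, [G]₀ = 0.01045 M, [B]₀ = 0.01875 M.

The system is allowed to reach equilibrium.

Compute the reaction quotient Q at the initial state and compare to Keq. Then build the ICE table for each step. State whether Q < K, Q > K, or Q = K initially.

Q₀ = 0.01434 vs Keq = 39.62 ⇒ Q<K, forward
Step 1:
                   M          A          G          B
  init         1.062      9.084    0.01045    0.01875
  Δ          -0.5879     0.5879      0.294      0.294
  eq          0.4741      9.672     0.3044     0.3127
  solve Keq expr → x = 0.294; check Q = 39.62

Q₀ = 0.01434; Q < K (proceeds forward)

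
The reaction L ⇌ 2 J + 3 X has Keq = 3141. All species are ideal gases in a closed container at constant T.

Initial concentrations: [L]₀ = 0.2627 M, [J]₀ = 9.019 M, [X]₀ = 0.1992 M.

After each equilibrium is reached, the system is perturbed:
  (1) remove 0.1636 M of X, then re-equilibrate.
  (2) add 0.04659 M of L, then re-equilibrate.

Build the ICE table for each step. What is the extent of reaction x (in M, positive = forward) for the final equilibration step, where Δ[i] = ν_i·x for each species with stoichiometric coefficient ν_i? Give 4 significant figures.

x = 0.03906 M

Q₀ = 2.448 vs Keq = 3141 ⇒ Q<K, forward
Step 1:
                  L         J         X
  init       0.2627     9.019    0.1992
  Δ         -0.2403    0.4806     0.721
  eq        0.02238       9.5    0.9202
  solve Keq expr → x = 0.2403; check Q = 3141
Then remove 0.1636 M of X.
Step 2:
                  L         J         X
  init      0.02238       9.5    0.7566
  Δ       -0.008579   0.01716   0.02574
  eq         0.0138     9.517    0.7823
  solve Keq expr → x = 0.008579; check Q = 3141
Then add 0.04659 M of L.
Step 3:
                  L         J         X
  init      0.06039     9.517    0.7823
  Δ        -0.03906   0.07813    0.1172
  eq        0.02133     9.595    0.8995
  solve Keq expr → x = 0.03906; check Q = 3141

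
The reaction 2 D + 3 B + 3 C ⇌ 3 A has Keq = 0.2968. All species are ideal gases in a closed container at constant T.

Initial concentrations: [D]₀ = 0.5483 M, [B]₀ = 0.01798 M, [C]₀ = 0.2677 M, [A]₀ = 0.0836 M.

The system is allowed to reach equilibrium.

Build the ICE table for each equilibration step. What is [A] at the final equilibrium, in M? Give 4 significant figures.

Q₀ = 1.7429e+04 vs Keq = 0.2968 ⇒ Q>K, reverse
Step 1:
                  D         B         C         A
  I          0.5483   0.01798    0.2677    0.0836
  C         0.04644   0.06965   0.06965  -0.06965
  E          0.5947   0.08763    0.3374   0.01395
  solve Keq expr → x = -0.02322; check Q = 0.2968

[A]_eq = 0.01395 M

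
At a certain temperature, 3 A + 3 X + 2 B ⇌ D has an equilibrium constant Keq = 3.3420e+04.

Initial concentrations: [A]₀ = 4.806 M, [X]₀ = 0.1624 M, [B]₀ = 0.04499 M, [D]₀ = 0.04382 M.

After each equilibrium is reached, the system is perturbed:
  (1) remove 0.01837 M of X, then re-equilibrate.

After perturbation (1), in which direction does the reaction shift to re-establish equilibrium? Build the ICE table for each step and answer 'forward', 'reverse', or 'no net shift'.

Direction: reverse

Q₀ = 45.53 vs Keq = 3.3420e+04 ⇒ Q<K, forward
Step 1:
                   A          X          B          D
  I            4.806     0.1624    0.04499    0.04382
  C         -0.06123   -0.06123   -0.04082    0.02041
  E            4.745     0.1012   0.004169    0.06423
  solve Keq expr → x = 0.02041; check Q = 3.3420e+04
Then remove 0.01837 M of X.
Step 2:
                   A          X          B          D
  I            4.745     0.0828   0.004169    0.06423
  C          0.00187    0.00187   0.001246 -6.2323e-04
  E            4.747    0.08467   0.005415    0.06361
  solve Keq expr → x = -6.2323e-04; check Q = 3.3420e+04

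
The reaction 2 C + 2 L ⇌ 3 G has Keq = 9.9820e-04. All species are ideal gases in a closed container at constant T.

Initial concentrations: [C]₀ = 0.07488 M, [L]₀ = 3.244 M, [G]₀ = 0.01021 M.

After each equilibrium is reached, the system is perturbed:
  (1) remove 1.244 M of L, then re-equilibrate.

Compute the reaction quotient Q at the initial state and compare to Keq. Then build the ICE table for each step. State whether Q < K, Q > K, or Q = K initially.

Q₀ = 1.8038e-05; Q < K (proceeds forward)

Q₀ = 1.8038e-05 vs Keq = 9.9820e-04 ⇒ Q<K, forward
Step 1:
                    C           L           G
  Initial     0.07488       3.244     0.01021
  Change     -0.01538    -0.01538     0.02306
  Equil        0.0595       3.229     0.03327
  solve Keq expr → x = 0.007688; check Q = 9.9820e-04
Then remove 1.244 M of L.
Step 2:
                    C           L           G
  Initial      0.0595       1.985     0.03327
  Change     0.005196    0.005196   -0.007794
  Equil        0.0647        1.99     0.02548
  solve Keq expr → x = -0.002598; check Q = 9.9820e-04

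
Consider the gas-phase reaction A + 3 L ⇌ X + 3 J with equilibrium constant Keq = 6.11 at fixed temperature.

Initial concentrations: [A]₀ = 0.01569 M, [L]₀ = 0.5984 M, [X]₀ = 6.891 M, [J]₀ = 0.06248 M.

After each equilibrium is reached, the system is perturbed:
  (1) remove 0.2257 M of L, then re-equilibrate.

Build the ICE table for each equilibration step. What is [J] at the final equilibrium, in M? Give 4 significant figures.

[J]_eq = 0.07658 M

Q₀ = 0.4999 vs Keq = 6.11 ⇒ Q<K, forward
Step 1:
                    A           L           X           J
  I           0.01569      0.5984       6.891     0.06248
  C          -0.01053    -0.03158     0.01053     0.03158
  E          0.005162      0.5668       6.902     0.09406
  solve Keq expr → x = 0.01053; check Q = 6.11
Then remove 0.2257 M of L.
Step 2:
                    A           L           X           J
  I          0.005162      0.3411       6.902     0.09406
  C          0.005828     0.01748   -0.005828    -0.01748
  E           0.01099      0.3586       6.896     0.07658
  solve Keq expr → x = -0.005828; check Q = 6.11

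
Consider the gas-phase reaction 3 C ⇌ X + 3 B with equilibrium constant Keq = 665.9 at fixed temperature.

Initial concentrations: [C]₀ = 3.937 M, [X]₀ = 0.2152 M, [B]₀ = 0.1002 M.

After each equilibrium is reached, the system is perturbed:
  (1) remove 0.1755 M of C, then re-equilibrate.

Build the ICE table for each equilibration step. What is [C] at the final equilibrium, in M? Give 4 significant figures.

[C]_eq = 0.4315 M

Q₀ = 3.5477e-06 vs Keq = 665.9 ⇒ Q<K, forward
Step 1:
                    C           X           B
  init          3.937      0.2152      0.1002
  Δ            -3.481        1.16       3.481
  eq           0.4561       1.376       3.581
  solve Keq expr → x = 1.16; check Q = 665.9
Then remove 0.1755 M of C.
Step 2:
                    C           X           B
  init         0.2806       1.376       3.581
  Δ            0.1509     -0.0503     -0.1509
  eq           0.4315       1.325        3.43
  solve Keq expr → x = -0.0503; check Q = 665.9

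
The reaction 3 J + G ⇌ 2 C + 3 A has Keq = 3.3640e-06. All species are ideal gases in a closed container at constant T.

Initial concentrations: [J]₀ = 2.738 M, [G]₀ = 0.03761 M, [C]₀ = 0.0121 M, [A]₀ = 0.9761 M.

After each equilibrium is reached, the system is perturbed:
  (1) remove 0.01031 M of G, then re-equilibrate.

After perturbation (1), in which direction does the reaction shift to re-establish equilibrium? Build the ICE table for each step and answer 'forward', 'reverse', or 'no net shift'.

Direction: reverse

Q₀ = 1.7638e-04 vs Keq = 3.3640e-06 ⇒ Q>K, reverse
Step 1:
                    J           G           C           A
  I             2.738     0.03761      0.0121      0.9761
  C           0.01539     0.00513    -0.01026    -0.01539
  E             2.753     0.04274     0.00184      0.9607
  solve Keq expr → x = -0.00513; check Q = 3.3640e-06
Then remove 0.01031 M of G.
Step 2:
                    J           G           C           A
  I             2.753     0.03243     0.00184      0.9607
  C        3.4969e-04  1.1656e-04 -2.3313e-04 -3.4969e-04
  E             2.754     0.03255    0.001607      0.9604
  solve Keq expr → x = -1.1656e-04; check Q = 3.3640e-06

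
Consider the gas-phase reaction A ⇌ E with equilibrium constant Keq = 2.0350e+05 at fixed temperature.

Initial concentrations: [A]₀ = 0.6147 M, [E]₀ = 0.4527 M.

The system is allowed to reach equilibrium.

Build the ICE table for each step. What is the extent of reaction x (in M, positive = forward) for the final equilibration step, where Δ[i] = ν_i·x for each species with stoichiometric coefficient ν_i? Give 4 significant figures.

Q₀ = 0.7365 vs Keq = 2.0350e+05 ⇒ Q<K, forward
Step 1:
                    A           E
  I            0.6147      0.4527
  C           -0.6147      0.6147
  E        5.2452e-06       1.067
  solve Keq expr → x = 0.6147; check Q = 2.0350e+05

x = 0.6147 M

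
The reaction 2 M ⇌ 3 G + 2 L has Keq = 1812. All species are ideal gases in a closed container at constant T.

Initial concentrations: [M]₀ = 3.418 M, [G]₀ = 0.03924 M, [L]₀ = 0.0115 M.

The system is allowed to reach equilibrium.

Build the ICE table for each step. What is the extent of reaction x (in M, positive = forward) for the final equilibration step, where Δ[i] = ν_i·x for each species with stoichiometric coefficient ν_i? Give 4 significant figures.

Q₀ = 6.8397e-10 vs Keq = 1812 ⇒ Q<K, forward
Step 1:
                    M           G           L
  Initial       3.418     0.03924      0.0115
  Change       -2.827       4.241       2.827
  Equil        0.5906        4.28       2.839
  solve Keq expr → x = 1.414; check Q = 1812

x = 1.414 M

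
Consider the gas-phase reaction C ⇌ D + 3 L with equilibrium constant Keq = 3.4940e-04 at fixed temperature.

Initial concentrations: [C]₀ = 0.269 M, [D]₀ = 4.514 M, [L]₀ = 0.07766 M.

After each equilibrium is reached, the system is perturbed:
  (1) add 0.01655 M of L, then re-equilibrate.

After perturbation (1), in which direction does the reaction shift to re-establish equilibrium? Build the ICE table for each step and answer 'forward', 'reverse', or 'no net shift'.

Direction: reverse

Q₀ = 0.00786 vs Keq = 3.4940e-04 ⇒ Q>K, reverse
Step 1:
                  C         D         L
  Initial     0.269     4.514   0.07766
  Change    0.01652  -0.01652  -0.04956
  Equil      0.2855     4.497    0.0281
  solve Keq expr → x = -0.01652; check Q = 3.4940e-04
Then add 0.01655 M of L.
Step 2:
                  C         D         L
  Initial    0.2855     4.497   0.04465
  Change   0.005454 -0.005454  -0.01636
  Equil       0.291     4.492   0.02829
  solve Keq expr → x = -0.005454; check Q = 3.4940e-04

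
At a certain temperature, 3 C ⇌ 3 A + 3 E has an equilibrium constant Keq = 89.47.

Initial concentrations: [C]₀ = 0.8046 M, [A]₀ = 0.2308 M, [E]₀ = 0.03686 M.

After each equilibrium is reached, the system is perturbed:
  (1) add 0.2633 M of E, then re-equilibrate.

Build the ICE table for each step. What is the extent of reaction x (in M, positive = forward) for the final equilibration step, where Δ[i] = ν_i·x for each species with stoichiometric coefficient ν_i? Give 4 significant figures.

Q₀ = 1.1820e-06 vs Keq = 89.47 ⇒ Q<K, forward
Step 1:
                    C           A           E
  I            0.8046      0.2308     0.03686
  C           -0.6643      0.6643      0.6643
  E            0.1403      0.8951      0.7011
  solve Keq expr → x = 0.2214; check Q = 89.47
Then add 0.2633 M of E.
Step 2:
                    C           A           E
  I            0.1403      0.8951      0.9644
  C           0.03744    -0.03744    -0.03744
  E            0.1778      0.8576       0.927
  solve Keq expr → x = -0.01248; check Q = 89.47

x = -0.01248 M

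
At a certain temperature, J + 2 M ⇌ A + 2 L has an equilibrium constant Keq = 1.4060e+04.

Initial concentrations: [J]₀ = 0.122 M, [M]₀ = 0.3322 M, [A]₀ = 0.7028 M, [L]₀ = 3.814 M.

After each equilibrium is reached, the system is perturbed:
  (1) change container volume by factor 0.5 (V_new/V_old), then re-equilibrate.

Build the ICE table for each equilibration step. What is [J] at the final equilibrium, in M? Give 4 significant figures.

[J]_eq = 0.0707 M

Q₀ = 759.3 vs Keq = 1.4060e+04 ⇒ Q<K, forward
Step 1:
                    J           M           A           L
  I             0.122      0.3322      0.7028       3.814
  C          -0.08665     -0.1733     0.08665      0.1733
  E           0.03535      0.1589      0.7894       3.987
  solve Keq expr → x = 0.08665; check Q = 1.4060e+04
Then change container volume by factor 0.5 (V_new/V_old).
Step 2:
                    J           M           A           L
  I            0.0707      0.3178       1.579       7.975
  C                 0           0           0           0
  E            0.0707      0.3178       1.579       7.975
  solve Keq expr → x = 0; check Q = 1.4060e+04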